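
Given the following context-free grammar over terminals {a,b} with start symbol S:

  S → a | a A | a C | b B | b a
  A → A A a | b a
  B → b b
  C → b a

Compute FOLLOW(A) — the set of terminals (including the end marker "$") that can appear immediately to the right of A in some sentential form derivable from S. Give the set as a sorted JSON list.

FIRST sets, iterate to fixpoint:
[1]
  A via A→b a: +{b}
  B via B→b b: +{b}
  C via C→b a: +{b}
  S via S→a: +{a}
  S via S→b B: +{b}
  FIRST(S)={a,b}  FIRST(A)={b}  FIRST(B)={b}  FIRST(C)={b}
[2] (no change)
  FIRST(S)={a,b}  FIRST(A)={b}  FIRST(B)={b}  FIRST(C)={b}

FOLLOW sets:
seed FOLLOW(S) with $
pass 1:
  A→A A a: FOLLOW(A) ⊇ FIRST(A) = {b}; new: +{b}
  A→A A a: FOLLOW(A) ⊇ FIRST(a) = {a}; new: +{a}
  S→a A: FOLLOW(A) ⊇ FOLLOW(S) ⊇ {$}; new: +{$}
  S→a C: FOLLOW(C) ⊇ FOLLOW(S) ⊇ {$}; new: +{$}
  S→b B: FOLLOW(B) ⊇ FOLLOW(S) ⊇ {$}; new: +{$}
  FOLLOW[S]={$}  FOLLOW[A]={$,a,b}  FOLLOW[B]={$}  FOLLOW[C]={$}
pass 2: — fixpoint
  FOLLOW[S]={$}  FOLLOW[A]={$,a,b}  FOLLOW[B]={$}  FOLLOW[C]={$}

FOLLOW(A) = ["$", "a", "b"]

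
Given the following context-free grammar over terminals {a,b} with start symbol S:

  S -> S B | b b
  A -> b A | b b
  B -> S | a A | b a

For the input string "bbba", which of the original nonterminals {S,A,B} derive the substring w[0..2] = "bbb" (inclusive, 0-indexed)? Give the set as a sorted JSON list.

Convert to CNF:
  S -> S B | T0 T0
  A -> T0 A | T0 T0
  B -> S B | T0 T0 | T0 T1 | T1 A
  T0 -> b
  T1 -> a

CYK fill, restricted to cells inside w[0..2]:
  T[0,0] 'b' = {T0}  orig:{}
  T[1,1] 'b' = {T0}  orig:{}
  T[2,2] 'b' = {T0}  orig:{}
  T[0,1] 'bb' = {A,B,S}
  T[1,2] 'bb' = {A,B,S}
  T[0,2] 'bbb' = {A}

Original NTs in T[0,2] deriving "bbb": ["A"]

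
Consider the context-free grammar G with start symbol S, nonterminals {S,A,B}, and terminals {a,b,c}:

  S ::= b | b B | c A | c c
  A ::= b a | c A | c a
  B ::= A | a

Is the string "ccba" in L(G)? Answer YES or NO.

CNF form of G:
  S -> T0 B | T2 A | T2 T2 | b
  A -> T0 T1 | T2 A | T2 T1
  B -> T0 T1 | T2 A | T2 T1 | a
  T0 -> b
  T1 -> a
  T2 -> c

CYK fill:
  T[0,0] 'c' = {T2}  orig:{}
  T[1,1] 'c' = {T2}  orig:{}
  T[2,2] 'b' = {S,T0}  orig:{S}
  T[3,3] 'a' = {B,T1}  orig:{B}
  T[0,1] 'cc' = {S}
  T[1,2] 'cb' = ∅
  T[2,3] 'ba' = {A,B,S}
  T[0,2] 'ccb' = ∅
  T[1,3] 'cba' = {A,B,S}
  T[0,3] 'ccba' = {A,B,S}

S ∈ T[0,3] ⇒ YES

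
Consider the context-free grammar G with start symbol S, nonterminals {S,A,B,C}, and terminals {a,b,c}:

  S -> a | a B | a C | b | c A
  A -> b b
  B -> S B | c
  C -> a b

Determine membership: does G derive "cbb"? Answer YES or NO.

CNF form of G:
  S -> T1 B | T1 C | T2 A | a | b
  A -> T0 T0
  B -> S B | c
  C -> T1 T0
  T0 -> b
  T1 -> a
  T2 -> c

CYK table (by increasing span):
  [0..0]={B,T2}  "c"  orig:{B}
  [1..1]={S,T0}  "b"  orig:{S}
  [2..2]={S,T0}  "b"  orig:{S}
  [0..1]=∅  "cb"
  [1..2]={A}  "bb"
  [0..2]={S}  "cbb"

S ∈ T[0,2] ⇒ YES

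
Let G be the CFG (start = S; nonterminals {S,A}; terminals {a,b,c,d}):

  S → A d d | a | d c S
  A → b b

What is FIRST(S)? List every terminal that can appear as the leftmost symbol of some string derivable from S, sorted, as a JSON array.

Compute FIRST by fixpoint:
iter 1:
  A via A→b b: +{b}
  S via S→A d d: +{b}
  S via S→a: +{a}
  S via S→d c S: +{d}
  S: {a,b,d}  A: {b}
iter 2: (stable)
  S: {a,b,d}  A: {b}

FIRST(S) = ["a", "b", "d"]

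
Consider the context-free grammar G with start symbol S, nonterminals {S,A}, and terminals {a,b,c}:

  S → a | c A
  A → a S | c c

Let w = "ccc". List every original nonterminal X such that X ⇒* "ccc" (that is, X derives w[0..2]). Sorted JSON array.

Convert to CNF:
  S -> T1 A | a
  A -> T0 S | T1 T1
  T0 -> a
  T1 -> c

CYK table (by increasing span) (cells [i..j] with 0 ≤ i ≤ j ≤ 2 only):
  [0..0]={T1}  "c"  orig:{}
  [1..1]={T1}  "c"  orig:{}
  [2..2]={T1}  "c"  orig:{}
  [0..1]={A}  "cc"
  [1..2]={A}  "cc"
  [0..2]={S}  "ccc"

Original NTs in T[0,2] deriving "ccc": ["S"]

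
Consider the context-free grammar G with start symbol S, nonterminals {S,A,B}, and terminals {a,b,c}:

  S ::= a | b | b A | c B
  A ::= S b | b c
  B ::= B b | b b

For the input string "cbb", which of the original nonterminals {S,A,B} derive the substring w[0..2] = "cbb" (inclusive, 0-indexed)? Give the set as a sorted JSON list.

Convert to CNF:
  S -> T0 A | T1 B | a | b
  A -> S T0 | T0 T1
  B -> B T0 | T0 T0
  T0 -> b
  T1 -> c

CYK table (by increasing span) (cells [i..j] with 0 ≤ i ≤ j ≤ 2 only):
  cell(0,0) c: {T1}  orig:{}
  cell(1,1) b: {S,T0}  orig:{S}
  cell(2,2) b: {S,T0}  orig:{S}
  cell(0,1) cb: ∅
  cell(1,2) bb: {A,B}
  cell(0,2) cbb: {S}

Original NTs in T[0,2] deriving "cbb": ["S"]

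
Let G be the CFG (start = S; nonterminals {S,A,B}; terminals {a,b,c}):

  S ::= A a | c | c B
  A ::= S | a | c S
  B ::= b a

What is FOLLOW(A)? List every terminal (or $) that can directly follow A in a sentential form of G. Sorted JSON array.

FIRST iteration:
iter 1:
  A via A→a: +{a}
  A via A→c S: +{c}
  B via B→b a: +{b}
  S via S→A a: +{a,c}
  FIRST(S)={a,c}  FIRST(A)={a,c}  FIRST(B)={b}
iter 2: done
  FIRST(S)={a,c}  FIRST(A)={a,c}  FIRST(B)={b}

Compute FOLLOW by fixpoint:
initialize: $ ∈ FOLLOW(S)
pass 1:
  S→A a: FOLLOW(A) ⊇ FIRST(a) = {a}; new: +{a}
  S→c B: FOLLOW(B) ⊇ FOLLOW(S) ⊇ {$}; new: +{$}
  FOLLOW[S]={$}  FOLLOW[A]={a}  FOLLOW[B]={$}
pass 2:
  A→S: FOLLOW(S) ⊇ FOLLOW(A) ⊇ {a}; new: +{a}
  S→c B: FOLLOW(B) ⊇ FOLLOW(S) ⊇ {$,a}; new: +{a}
  FOLLOW[S]={$,a}  FOLLOW[A]={a}  FOLLOW[B]={$,a}
pass 3: (stable)
  FOLLOW[S]={$,a}  FOLLOW[A]={a}  FOLLOW[B]={$,a}

FOLLOW(A) = ["a"]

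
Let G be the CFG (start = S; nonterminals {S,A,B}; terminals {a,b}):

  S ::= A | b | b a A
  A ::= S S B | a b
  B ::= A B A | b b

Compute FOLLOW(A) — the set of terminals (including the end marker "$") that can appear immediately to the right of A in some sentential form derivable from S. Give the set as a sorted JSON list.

FIRST sets, iterate to fixpoint:
[1]
  A via A→a b: +{a}
  B via B→A B A: +{a}
  B via B→b b: +{b}
  S via S→A: +{a}
  S via S→b: +{b}
  FIRST[S]={a,b}  FIRST[A]={a}  FIRST[B]={a,b}
[2]
  A via A→S S B: +{b}
  FIRST[S]={a,b}  FIRST[A]={a,b}  FIRST[B]={a,b}
[3] done
  FIRST[S]={a,b}  FIRST[A]={a,b}  FIRST[B]={a,b}

Compute FOLLOW by fixpoint:
seed FOLLOW(S) with $
round 1:
  A→S S B: FOLLOW(S) ⊇ FIRST(S) = {a,b}; new: +{a,b}
  B→A B A: FOLLOW(A) ⊇ FIRST(B) = {a,b}; new: +{a,b}
  B→A B A: FOLLOW(B) ⊇ FIRST(A) = {a,b}; new: +{a,b}
  S→A: FOLLOW(A) ⊇ FOLLOW(S) ⊇ {$,a,b}; new: +{$}
  FOLLOW[S]={$,a,b}  FOLLOW[A]={$,a,b}  FOLLOW[B]={a,b}
round 2:
  A→S S B: FOLLOW(B) ⊇ FOLLOW(A) ⊇ {$,a,b}; new: +{$}
  FOLLOW[S]={$,a,b}  FOLLOW[A]={$,a,b}  FOLLOW[B]={$,a,b}
round 3: done
  FOLLOW[S]={$,a,b}  FOLLOW[A]={$,a,b}  FOLLOW[B]={$,a,b}

FOLLOW(A) = ["$", "a", "b"]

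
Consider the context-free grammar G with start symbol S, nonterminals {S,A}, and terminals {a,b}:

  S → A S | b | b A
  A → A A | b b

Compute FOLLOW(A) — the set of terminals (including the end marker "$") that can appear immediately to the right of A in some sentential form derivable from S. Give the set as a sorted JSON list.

FIRST sets, iterate to fixpoint:
[1]
  A via A→b b: +{b}
  S via S→A S: +{b}
  FIRST(S)={b}  FIRST(A)={b}
[2] done
  FIRST(S)={b}  FIRST(A)={b}

FOLLOW iteration:
FOLLOW(S) := {$}
round 1:
  A→A A: FOLLOW(A) ⊇ FIRST(A) = {b}; new: +{b}
  S→b A: FOLLOW(A) ⊇ FOLLOW(S) ⊇ {$}; new: +{$}
  FOLLOW(S)={$}  FOLLOW(A)={$,b}
round 2: — fixpoint
  FOLLOW(S)={$}  FOLLOW(A)={$,b}

FOLLOW(A) = ["$", "b"]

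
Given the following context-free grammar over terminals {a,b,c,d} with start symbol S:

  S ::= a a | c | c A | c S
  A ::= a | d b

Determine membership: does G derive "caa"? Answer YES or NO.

Convert to CNF:
  S -> T2 T2 | T3 A | T3 S | c
  A -> T0 T1 | a
  T0 -> d
  T1 -> b
  T2 -> a
  T3 -> c

CYK table (by increasing span):
  T[0,0] 'c' = {S,T3}  orig:{S}
  T[1,1] 'a' = {A,T2}  orig:{A}
  T[2,2] 'a' = {A,T2}  orig:{A}
  T[0,1] 'ca' = {S}
  T[1,2] 'aa' = {S}
  T[0,2] 'caa' = {S}

S ∈ T[0,2] ⇒ YES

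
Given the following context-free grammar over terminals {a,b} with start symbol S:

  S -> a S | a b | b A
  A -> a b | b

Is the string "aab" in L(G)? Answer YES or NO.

Convert to CNF:
  S -> T0 S | T0 T1 | T1 A
  A -> T0 T1 | b
  T0 -> a
  T1 -> b

CYK table (by increasing span):
  [0..0]={T0}  "a"  orig:{}
  [1..1]={T0}  "a"  orig:{}
  [2..2]={A,T1}  "b"  orig:{A}
  [0..1]=∅  "aa"
  [1..2]={A,S}  "ab"
  [0..2]={S}  "aab"

S ∈ T[0,2] ⇒ YES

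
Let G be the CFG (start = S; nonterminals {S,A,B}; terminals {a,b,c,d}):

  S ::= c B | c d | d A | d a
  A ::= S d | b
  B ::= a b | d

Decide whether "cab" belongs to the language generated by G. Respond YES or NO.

Convert to CNF:
  S -> T0 A | T0 T1 | T3 B | T3 T0
  A -> S T0 | b
  B -> T1 T2 | d
  T0 -> d
  T1 -> a
  T2 -> b
  T3 -> c

Fill CYK table bottom-up:
  T[0,0] 'c' = {T3}  orig:{}
  T[1,1] 'a' = {T1}  orig:{}
  T[2,2] 'b' = {A,T2}  orig:{A}
  T[0,1] 'ca' = ∅
  T[1,2] 'ab' = {B}
  T[0,2] 'cab' = {S}

S ∈ T[0,2] ⇒ YES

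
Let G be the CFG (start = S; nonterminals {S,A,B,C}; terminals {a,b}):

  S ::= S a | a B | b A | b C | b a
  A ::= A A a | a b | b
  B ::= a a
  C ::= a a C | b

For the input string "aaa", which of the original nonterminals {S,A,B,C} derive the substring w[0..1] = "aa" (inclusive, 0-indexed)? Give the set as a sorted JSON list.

CNF form of G:
  S -> S T0 | T0 B | T1 A | T1 C | T1 T0
  A -> A X2 | T0 T1 | b
  B -> T0 T0
  C -> T0 X3 | b
  T0 -> a
  T1 -> b
  X2 -> A T0
  X3 -> T0 C

Fill CYK table bottom-up — only the sub-triangle for w[0..1]:
  [0..0]={T0}  "a"  orig:{}
  [1..1]={T0}  "a"  orig:{}
  [0..1]={B}  "aa"

Original NTs in T[0,1] deriving "aa": ["B"]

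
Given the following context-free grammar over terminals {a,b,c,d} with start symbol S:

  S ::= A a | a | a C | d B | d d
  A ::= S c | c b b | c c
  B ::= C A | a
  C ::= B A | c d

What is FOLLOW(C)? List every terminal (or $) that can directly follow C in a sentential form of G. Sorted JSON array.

Compute FIRST by fixpoint:
round 1:
  A via A→c b b: +{c}
  B via B→a: +{a}
  C via C→B A: +{a}
  C via C→c d: +{c}
  S via S→A a: +{c}
  S via S→a: +{a}
  S via S→d B: +{d}
  S: {a,c,d}  A: {c}  B: {a}  C: {a,c}
round 2:
  A via A→S c: +{a,d}
  B via B→C A: +{c}
  S: {a,c,d}  A: {a,c,d}  B: {a,c}  C: {a,c}
round 3: — fixpoint
  S: {a,c,d}  A: {a,c,d}  B: {a,c}  C: {a,c}

Compute FOLLOW by fixpoint:
initialize: $ ∈ FOLLOW(S)
iter 1:
  A→S c: FOLLOW(S) ⊇ FIRST(c) = {c}; new: +{c}
  B→C A: FOLLOW(C) ⊇ FIRST(A) = {a,c,d}; new: +{a,c,d}
  C→B A: FOLLOW(B) ⊇ FIRST(A) = {a,c,d}; new: +{a,c,d}
  C→B A: FOLLOW(A) ⊇ FOLLOW(C) ⊇ {a,c,d}; new: +{a,c,d}
  S→a C: FOLLOW(C) ⊇ FOLLOW(S) ⊇ {$,c}; new: +{$}
  S→d B: FOLLOW(B) ⊇ FOLLOW(S) ⊇ {$,c}; new: +{$}
  FOLLOW(S)={$,c}  FOLLOW(A)={a,c,d}  FOLLOW(B)={$,a,c,d}  FOLLOW(C)={$,a,c,d}
iter 2:
  B→C A: FOLLOW(A) ⊇ FOLLOW(B) ⊇ {$,a,c,d}; new: +{$}
  FOLLOW(S)={$,c}  FOLLOW(A)={$,a,c,d}  FOLLOW(B)={$,a,c,d}  FOLLOW(C)={$,a,c,d}
iter 3: done
  FOLLOW(S)={$,c}  FOLLOW(A)={$,a,c,d}  FOLLOW(B)={$,a,c,d}  FOLLOW(C)={$,a,c,d}

FOLLOW(C) = ["$", "a", "c", "d"]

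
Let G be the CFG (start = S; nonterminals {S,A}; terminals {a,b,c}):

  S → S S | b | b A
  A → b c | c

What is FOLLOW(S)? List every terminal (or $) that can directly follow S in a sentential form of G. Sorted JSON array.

FIRST iteration:
round 1:
  A via A→b c: +{b}
  A via A→c: +{c}
  S via S→b: +{b}
  FIRST[S]={b}  FIRST[A]={b,c}
round 2: — fixpoint
  FIRST[S]={b}  FIRST[A]={b,c}

Compute FOLLOW by fixpoint:
seed FOLLOW(S) with $
iter 1:
  S→S S: FOLLOW(S) ⊇ FIRST(S) = {b}; new: +{b}
  S→b A: FOLLOW(A) ⊇ FOLLOW(S) ⊇ {$,b}; new: +{$,b}
  S: {$,b}  A: {$,b}
iter 2: (stable)
  S: {$,b}  A: {$,b}

FOLLOW(S) = ["$", "b"]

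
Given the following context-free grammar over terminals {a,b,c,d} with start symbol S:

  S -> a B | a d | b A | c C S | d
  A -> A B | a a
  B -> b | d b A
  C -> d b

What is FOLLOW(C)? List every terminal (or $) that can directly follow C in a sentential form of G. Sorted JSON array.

Compute FIRST by fixpoint:
iter 1:
  A via A→a a: +{a}
  B via B→b: +{b}
  B via B→d b A: +{d}
  C via C→d b: +{d}
  S via S→a B: +{a}
  S via S→b A: +{b}
  S via S→c C S: +{c}
  S via S→d: +{d}
  FIRST[S]={a,b,c,d}  FIRST[A]={a}  FIRST[B]={b,d}  FIRST[C]={d}
iter 2: done
  FIRST[S]={a,b,c,d}  FIRST[A]={a}  FIRST[B]={b,d}  FIRST[C]={d}

Compute FOLLOW by fixpoint:
initialize: $ ∈ FOLLOW(S)
round 1:
  A→A B: FOLLOW(A) ⊇ FIRST(B) = {b,d}; new: +{b,d}
  A→A B: FOLLOW(B) ⊇ FOLLOW(A) ⊇ {b,d}; new: +{b,d}
  S→a B: FOLLOW(B) ⊇ FOLLOW(S) ⊇ {$}; new: +{$}
  S→b A: FOLLOW(A) ⊇ FOLLOW(S) ⊇ {$}; new: +{$}
  S→c C S: FOLLOW(C) ⊇ FIRST(S) = {a,b,c,d}; new: +{a,b,c,d}
  FOLLOW(S)={$}  FOLLOW(A)={$,b,d}  FOLLOW(B)={$,b,d}  FOLLOW(C)={a,b,c,d}
round 2: done
  FOLLOW(S)={$}  FOLLOW(A)={$,b,d}  FOLLOW(B)={$,b,d}  FOLLOW(C)={a,b,c,d}

FOLLOW(C) = ["a", "b", "c", "d"]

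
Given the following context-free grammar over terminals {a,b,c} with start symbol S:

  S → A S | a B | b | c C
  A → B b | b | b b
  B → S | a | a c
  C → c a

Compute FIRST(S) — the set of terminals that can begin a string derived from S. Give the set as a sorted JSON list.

FIRST sets, iterate to fixpoint:
pass 1:
  A via A→b: +{b}
  B via B→a: +{a}
  C via C→c a: +{c}
  S via S→A S: +{b}
  S via S→a B: +{a}
  S via S→c C: +{c}
  S: {a,b,c}  A: {b}  B: {a}  C: {c}
pass 2:
  A via A→B b: +{a}
  B via B→S: +{b,c}
  S: {a,b,c}  A: {a,b}  B: {a,b,c}  C: {c}
pass 3:
  A via A→B b: +{c}
  S: {a,b,c}  A: {a,b,c}  B: {a,b,c}  C: {c}
pass 4: (stable)
  S: {a,b,c}  A: {a,b,c}  B: {a,b,c}  C: {c}

FIRST(S) = ["a", "b", "c"]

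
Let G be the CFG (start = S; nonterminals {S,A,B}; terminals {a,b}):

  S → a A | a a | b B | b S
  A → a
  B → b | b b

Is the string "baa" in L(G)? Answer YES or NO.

CNF form of G:
  S -> T0 B | T0 S | T1 A | T1 T1
  A -> a
  B -> T0 T0 | b
  T0 -> b
  T1 -> a

Fill CYK table bottom-up:
  T[0,0] 'b' = {B,T0}  orig:{B}
  T[1,1] 'a' = {A,T1}  orig:{A}
  T[2,2] 'a' = {A,T1}  orig:{A}
  T[0,1] 'ba' = ∅
  T[1,2] 'aa' = {S}
  T[0,2] 'baa' = {S}

S ∈ T[0,2] ⇒ YES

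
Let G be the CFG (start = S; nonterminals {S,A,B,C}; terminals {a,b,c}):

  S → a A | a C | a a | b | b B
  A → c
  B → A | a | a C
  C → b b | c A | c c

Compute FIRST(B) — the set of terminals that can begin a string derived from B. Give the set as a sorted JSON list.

FIRST sets, iterate to fixpoint:
pass 1:
  A via A→c: +{c}
  B via B→A: +{c}
  B via B→a: +{a}
  C via C→b b: +{b}
  C via C→c A: +{c}
  S via S→a A: +{a}
  S via S→b: +{b}
  FIRST[S]={a,b}  FIRST[A]={c}  FIRST[B]={a,c}  FIRST[C]={b,c}
pass 2: (no change)
  FIRST[S]={a,b}  FIRST[A]={c}  FIRST[B]={a,c}  FIRST[C]={b,c}

FIRST(B) = ["a", "c"]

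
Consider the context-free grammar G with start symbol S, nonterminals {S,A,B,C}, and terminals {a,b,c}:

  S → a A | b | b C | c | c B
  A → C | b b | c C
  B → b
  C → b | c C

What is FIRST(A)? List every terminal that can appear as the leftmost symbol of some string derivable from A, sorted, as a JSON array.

FIRST sets, iterate to fixpoint:
[1]
  A via A→b b: +{b}
  A via A→c C: +{c}
  B via B→b: +{b}
  C via C→b: +{b}
  C via C→c C: +{c}
  S via S→a A: +{a}
  S via S→b: +{b}
  S via S→c: +{c}
  FIRST[S]={a,b,c}  FIRST[A]={b,c}  FIRST[B]={b}  FIRST[C]={b,c}
[2] — fixpoint
  FIRST[S]={a,b,c}  FIRST[A]={b,c}  FIRST[B]={b}  FIRST[C]={b,c}

FIRST(A) = ["b", "c"]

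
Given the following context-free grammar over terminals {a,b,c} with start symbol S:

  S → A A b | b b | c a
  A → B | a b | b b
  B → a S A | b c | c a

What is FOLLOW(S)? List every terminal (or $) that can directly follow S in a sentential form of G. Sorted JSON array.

FIRST iteration:
pass 1:
  A via A→a b: +{a}
  A via A→b b: +{b}
  B via B→a S A: +{a}
  B via B→b c: +{b}
  B via B→c a: +{c}
  S via S→A A b: +{a,b}
  S via S→c a: +{c}
  S: {a,b,c}  A: {a,b}  B: {a,b,c}
pass 2:
  A via A→B: +{c}
  S: {a,b,c}  A: {a,b,c}  B: {a,b,c}
pass 3: done
  S: {a,b,c}  A: {a,b,c}  B: {a,b,c}

FOLLOW iteration:
seed FOLLOW(S) with $
round 1:
  B→a S A: FOLLOW(S) ⊇ FIRST(A) = {a,b,c}; new: +{a,b,c}
  S→A A b: FOLLOW(A) ⊇ FIRST(A) = {a,b,c}; new: +{a,b,c}
  FOLLOW[S]={$,a,b,c}  FOLLOW[A]={a,b,c}  FOLLOW[B]={}
round 2:
  A→B: FOLLOW(B) ⊇ FOLLOW(A) ⊇ {a,b,c}; new: +{a,b,c}
  FOLLOW[S]={$,a,b,c}  FOLLOW[A]={a,b,c}  FOLLOW[B]={a,b,c}
round 3: (stable)
  FOLLOW[S]={$,a,b,c}  FOLLOW[A]={a,b,c}  FOLLOW[B]={a,b,c}

FOLLOW(S) = ["$", "a", "b", "c"]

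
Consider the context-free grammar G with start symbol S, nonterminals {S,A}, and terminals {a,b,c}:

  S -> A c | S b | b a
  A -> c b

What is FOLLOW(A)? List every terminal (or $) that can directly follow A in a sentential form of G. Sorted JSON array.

Compute FIRST by fixpoint:
pass 1:
  A via A→c b: +{c}
  S via S→A c: +{c}
  S via S→b a: +{b}
  FIRST[S]={b,c}  FIRST[A]={c}
pass 2: (no change)
  FIRST[S]={b,c}  FIRST[A]={c}

Compute FOLLOW by fixpoint:
seed FOLLOW(S) with $
[1]
  S→A c: FOLLOW(A) ⊇ FIRST(c) = {c}; new: +{c}
  S→S b: FOLLOW(S) ⊇ FIRST(b) = {b}; new: +{b}
  FOLLOW(S)={$,b}  FOLLOW(A)={c}
[2] (stable)
  FOLLOW(S)={$,b}  FOLLOW(A)={c}

FOLLOW(A) = ["c"]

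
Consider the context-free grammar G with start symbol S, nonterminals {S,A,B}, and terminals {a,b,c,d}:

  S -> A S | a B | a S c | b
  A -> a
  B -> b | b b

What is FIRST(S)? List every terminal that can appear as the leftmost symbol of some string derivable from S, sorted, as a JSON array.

FIRST iteration:
iter 1:
  A via A→a: +{a}
  B via B→b: +{b}
  S via S→A S: +{a}
  S via S→b: +{b}
  FIRST(S)={a,b}  FIRST(A)={a}  FIRST(B)={b}
iter 2: (stable)
  FIRST(S)={a,b}  FIRST(A)={a}  FIRST(B)={b}

FIRST(S) = ["a", "b"]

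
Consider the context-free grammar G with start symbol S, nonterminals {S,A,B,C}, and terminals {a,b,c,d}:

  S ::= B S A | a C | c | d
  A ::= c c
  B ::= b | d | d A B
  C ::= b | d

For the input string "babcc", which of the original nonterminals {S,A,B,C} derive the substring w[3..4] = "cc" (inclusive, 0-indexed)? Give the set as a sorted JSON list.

CNF form of G:
  S -> B X4 | T2 C | c | d
  A -> T0 T0
  B -> T1 X3 | b | d
  C -> b | d
  T0 -> c
  T1 -> d
  T2 -> a
  X3 -> A B
  X4 -> S A

CYK fill (cells [i..j] with 3 ≤ i ≤ j ≤ 4 only):
  cell(3,3) c: {S,T0}  orig:{S}
  cell(4,4) c: {S,T0}  orig:{S}
  cell(3,4) cc: {A}

Original NTs in T[3,4] deriving "cc": ["A"]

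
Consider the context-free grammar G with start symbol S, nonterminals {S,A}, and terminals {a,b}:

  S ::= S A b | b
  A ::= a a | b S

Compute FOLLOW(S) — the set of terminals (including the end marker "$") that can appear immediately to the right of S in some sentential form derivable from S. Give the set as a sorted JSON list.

Compute FIRST by fixpoint:
round 1:
  A via A→a a: +{a}
  A via A→b S: +{b}
  S via S→b: +{b}
  S: {b}  A: {a,b}
round 2: (stable)
  S: {b}  A: {a,b}

FOLLOW iteration:
FOLLOW(S) := {$}
pass 1:
  S→S A b: FOLLOW(S) ⊇ FIRST(A) = {a,b}; new: +{a,b}
  S→S A b: FOLLOW(A) ⊇ FIRST(b) = {b}; new: +{b}
  FOLLOW(S)={$,a,b}  FOLLOW(A)={b}
pass 2: (no change)
  FOLLOW(S)={$,a,b}  FOLLOW(A)={b}

FOLLOW(S) = ["$", "a", "b"]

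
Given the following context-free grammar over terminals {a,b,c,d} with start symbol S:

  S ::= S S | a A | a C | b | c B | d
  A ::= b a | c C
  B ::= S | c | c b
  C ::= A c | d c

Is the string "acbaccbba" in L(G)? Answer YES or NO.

CNF form of G:
  S -> S S | T1 A | T1 C | T2 B | b | d
  A -> T0 T1 | T2 C
  B -> S S | T1 A | T1 C | T2 B | T2 T0 | b | c | d
  C -> A T2 | T3 T2
  T0 -> b
  T1 -> a
  T2 -> c
  T3 -> d

CYK table (by increasing span):
  cell(0,0) a: {T1}  orig:{}
  cell(1,1) c: {B,T2}  orig:{B}
  cell(2,2) b: {B,S,T0}  orig:{B,S}
  cell(3,3) a: {T1}  orig:{}
  cell(4,4) c: {B,T2}  orig:{B}
  cell(5,5) c: {B,T2}  orig:{B}
  cell(6,6) b: {B,S,T0}  orig:{B,S}
  cell(7,7) b: {B,S,T0}  orig:{B,S}
  cell(8,8) a: {T1}  orig:{}
  cell(0,1) ac: ∅
  cell(1,2) cb: {B,S}
  cell(2,3) ba: {A}
  cell(3,4) ac: ∅
  cell(4,5) cc: {B,S}
  cell(5,6) cb: {B,S}
  cell(6,7) bb: {B,S}
  cell(7,8) ba: {A}
  cell(0,2) acb: ∅
  cell(1,3) cba: ∅
  cell(2,4) bac: {C}
  cell(3,5) acc: ∅
  cell(4,6) ccb: {B,S}
  cell(5,7) cbb: {B,S}
  cell(6,8) bba: ∅
  cell(0,3) acba: ∅
  cell(1,4) cbac: {A}
  cell(2,5) bacc: ∅
  cell(3,6) accb: ∅
  cell(4,7) ccbb: {B,S}
  cell(5,8) cbba: ∅
  cell(0,4) acbac: {B,S}
  cell(1,5) cbacc: {C}
  cell(2,6) baccb: ∅
  cell(3,7) accbb: ∅
  cell(4,8) ccbba: ∅
  cell(0,5) acbacc: {B,S}
  cell(1,6) cbaccb: ∅
  cell(2,7) baccbb: ∅
  cell(3,8) accbba: ∅
  cell(0,6) acbaccb: {B,S}
  cell(1,7) cbaccbb: ∅
  cell(2,8) baccbba: ∅
  cell(0,7) acbaccbb: {B,S}
  cell(1,8) cbaccbba: ∅
  cell(0,8) acbaccbba: ∅

S ∉ T[0,8] ⇒ NO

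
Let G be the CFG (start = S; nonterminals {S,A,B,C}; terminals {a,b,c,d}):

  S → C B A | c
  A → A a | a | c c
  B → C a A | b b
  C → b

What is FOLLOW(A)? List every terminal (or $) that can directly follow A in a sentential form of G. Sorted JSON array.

Compute FIRST by fixpoint:
[1]
  A via A→a: +{a}
  A via A→c c: +{c}
  B via B→b b: +{b}
  C via C→b: +{b}
  S via S→C B A: +{b}
  S via S→c: +{c}
  S: {b,c}  A: {a,c}  B: {b}  C: {b}
[2] done
  S: {b,c}  A: {a,c}  B: {b}  C: {b}

FOLLOW iteration:
FOLLOW(S) := {$}
round 1:
  A→A a: FOLLOW(A) ⊇ FIRST(a) = {a}; new: +{a}
  B→C a A: FOLLOW(C) ⊇ FIRST(a) = {a}; new: +{a}
  S→C B A: FOLLOW(C) ⊇ FIRST(B) = {b}; new: +{b}
  S→C B A: FOLLOW(B) ⊇ FIRST(A) = {a,c}; new: +{a,c}
  S→C B A: FOLLOW(A) ⊇ FOLLOW(S) ⊇ {$}; new: +{$}
  FOLLOW(S)={$}  FOLLOW(A)={$,a}  FOLLOW(B)={a,c}  FOLLOW(C)={a,b}
round 2:
  B→C a A: FOLLOW(A) ⊇ FOLLOW(B) ⊇ {a,c}; new: +{c}
  FOLLOW(S)={$}  FOLLOW(A)={$,a,c}  FOLLOW(B)={a,c}  FOLLOW(C)={a,b}
round 3: — fixpoint
  FOLLOW(S)={$}  FOLLOW(A)={$,a,c}  FOLLOW(B)={a,c}  FOLLOW(C)={a,b}

FOLLOW(A) = ["$", "a", "c"]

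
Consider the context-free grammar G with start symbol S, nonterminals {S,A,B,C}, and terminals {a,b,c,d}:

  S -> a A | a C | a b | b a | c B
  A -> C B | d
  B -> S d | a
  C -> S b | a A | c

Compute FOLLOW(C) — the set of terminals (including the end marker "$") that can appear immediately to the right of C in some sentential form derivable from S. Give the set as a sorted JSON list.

Compute FIRST by fixpoint:
round 1:
  A via A→d: +{d}
  B via B→a: +{a}
  C via C→a A: +{a}
  C via C→c: +{c}
  S via S→a A: +{a}
  S via S→b a: +{b}
  S via S→c B: +{c}
  FIRST(S)={a,b,c}  FIRST(A)={d}  FIRST(B)={a}  FIRST(C)={a,c}
round 2:
  A via A→C B: +{a,c}
  B via B→S d: +{b,c}
  C via C→S b: +{b}
  FIRST(S)={a,b,c}  FIRST(A)={a,c,d}  FIRST(B)={a,b,c}  FIRST(C)={a,b,c}
round 3:
  A via A→C B: +{b}
  FIRST(S)={a,b,c}  FIRST(A)={a,b,c,d}  FIRST(B)={a,b,c}  FIRST(C)={a,b,c}
round 4: (stable)
  FIRST(S)={a,b,c}  FIRST(A)={a,b,c,d}  FIRST(B)={a,b,c}  FIRST(C)={a,b,c}

Compute FOLLOW by fixpoint:
seed FOLLOW(S) with $
pass 1:
  A→C B: FOLLOW(C) ⊇ FIRST(B) = {a,b,c}; new: +{a,b,c}
  B→S d: FOLLOW(S) ⊇ FIRST(d) = {d}; new: +{d}
  C→S b: FOLLOW(S) ⊇ FIRST(b) = {b}; new: +{b}
  C→a A: FOLLOW(A) ⊇ FOLLOW(C) ⊇ {a,b,c}; new: +{a,b,c}
  S→a A: FOLLOW(A) ⊇ FOLLOW(S) ⊇ {$,b,d}; new: +{$,d}
  S→a C: FOLLOW(C) ⊇ FOLLOW(S) ⊇ {$,b,d}; new: +{$,d}
  S→c B: FOLLOW(B) ⊇ FOLLOW(S) ⊇ {$,b,d}; new: +{$,b,d}
  FOLLOW[S]={$,b,d}  FOLLOW[A]={$,a,b,c,d}  FOLLOW[B]={$,b,d}  FOLLOW[C]={$,a,b,c,d}
pass 2:
  A→C B: FOLLOW(B) ⊇ FOLLOW(A) ⊇ {$,a,b,c,d}; new: +{a,c}
  FOLLOW[S]={$,b,d}  FOLLOW[A]={$,a,b,c,d}  FOLLOW[B]={$,a,b,c,d}  FOLLOW[C]={$,a,b,c,d}
pass 3: (stable)
  FOLLOW[S]={$,b,d}  FOLLOW[A]={$,a,b,c,d}  FOLLOW[B]={$,a,b,c,d}  FOLLOW[C]={$,a,b,c,d}

FOLLOW(C) = ["$", "a", "b", "c", "d"]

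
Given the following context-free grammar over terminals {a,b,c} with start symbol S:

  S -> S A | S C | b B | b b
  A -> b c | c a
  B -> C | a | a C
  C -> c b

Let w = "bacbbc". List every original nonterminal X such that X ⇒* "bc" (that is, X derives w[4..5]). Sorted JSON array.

CNF form of G:
  S -> S A | S C | T0 B | T0 T0
  A -> T0 T1 | T1 T2
  B -> T1 T0 | T2 C | a
  C -> T1 T0
  T0 -> b
  T1 -> c
  T2 -> a

CYK table (by increasing span) (cells [i..j] with 4 ≤ i ≤ j ≤ 5 only):
  [4..4]={T0}  "b"  orig:{}
  [5..5]={T1}  "c"  orig:{}
  [4..5]={A}  "bc"

Original NTs in T[4,5] deriving "bc": ["A"]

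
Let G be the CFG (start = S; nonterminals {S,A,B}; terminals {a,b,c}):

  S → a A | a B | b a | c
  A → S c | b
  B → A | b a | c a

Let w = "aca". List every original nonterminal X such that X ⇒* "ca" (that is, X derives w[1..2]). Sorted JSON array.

Convert to CNF:
  S -> T1 T2 | T2 A | T2 B | c
  A -> S T0 | b
  B -> S T0 | T0 T2 | T1 T2 | b
  T0 -> c
  T1 -> b
  T2 -> a

CYK fill — only the sub-triangle for w[1..2]:
  [1..1]={S,T0}  "c"  orig:{S}
  [2..2]={T2}  "a"  orig:{}
  [1..2]={B}  "ca"

Original NTs in T[1,2] deriving "ca": ["B"]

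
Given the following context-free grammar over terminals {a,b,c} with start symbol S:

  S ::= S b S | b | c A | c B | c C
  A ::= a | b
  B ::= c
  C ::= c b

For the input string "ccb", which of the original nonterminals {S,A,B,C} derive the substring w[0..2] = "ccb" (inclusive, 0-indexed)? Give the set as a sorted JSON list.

Convert to CNF:
  S -> S X2 | T0 A | T0 B | T0 C | b
  A -> a | b
  B -> c
  C -> T0 T1
  T0 -> c
  T1 -> b
  X2 -> T1 S

CYK table (by increasing span) — only the sub-triangle for w[0..2]:
  [0..0]={B,T0}  "c"  orig:{B}
  [1..1]={B,T0}  "c"  orig:{B}
  [2..2]={A,S,T1}  "b"  orig:{A,S}
  [0..1]={S}  "cc"
  [1..2]={C,S}  "cb"
  [0..2]={S}  "ccb"

Original NTs in T[0,2] deriving "ccb": ["S"]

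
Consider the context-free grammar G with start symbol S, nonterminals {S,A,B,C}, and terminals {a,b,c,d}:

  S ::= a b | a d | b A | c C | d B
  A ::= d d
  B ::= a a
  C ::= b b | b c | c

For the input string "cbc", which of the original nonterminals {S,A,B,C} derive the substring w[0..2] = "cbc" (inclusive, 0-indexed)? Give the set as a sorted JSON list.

Convert to CNF:
  S -> T0 B | T1 T0 | T1 T2 | T2 A | T3 C
  A -> T0 T0
  B -> T1 T1
  C -> T2 T2 | T2 T3 | c
  T0 -> d
  T1 -> a
  T2 -> b
  T3 -> c

CYK table (by increasing span), restricted to cells inside w[0..2]:
  cell(0,0) c: {C,T3}  orig:{C}
  cell(1,1) b: {T2}  orig:{}
  cell(2,2) c: {C,T3}  orig:{C}
  cell(0,1) cb: ∅
  cell(1,2) bc: {C}
  cell(0,2) cbc: {S}

Original NTs in T[0,2] deriving "cbc": ["S"]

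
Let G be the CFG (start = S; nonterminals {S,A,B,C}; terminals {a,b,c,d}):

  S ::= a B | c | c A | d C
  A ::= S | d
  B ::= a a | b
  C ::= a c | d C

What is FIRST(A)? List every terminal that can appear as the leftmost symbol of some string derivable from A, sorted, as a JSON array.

FIRST iteration:
[1]
  A via A→d: +{d}
  B via B→a a: +{a}
  B via B→b: +{b}
  C via C→a c: +{a}
  C via C→d C: +{d}
  S via S→a B: +{a}
  S via S→c: +{c}
  S via S→d C: +{d}
  FIRST(S)={a,c,d}  FIRST(A)={d}  FIRST(B)={a,b}  FIRST(C)={a,d}
[2]
  A via A→S: +{a,c}
  FIRST(S)={a,c,d}  FIRST(A)={a,c,d}  FIRST(B)={a,b}  FIRST(C)={a,d}
[3] — fixpoint
  FIRST(S)={a,c,d}  FIRST(A)={a,c,d}  FIRST(B)={a,b}  FIRST(C)={a,d}

FIRST(A) = ["a", "c", "d"]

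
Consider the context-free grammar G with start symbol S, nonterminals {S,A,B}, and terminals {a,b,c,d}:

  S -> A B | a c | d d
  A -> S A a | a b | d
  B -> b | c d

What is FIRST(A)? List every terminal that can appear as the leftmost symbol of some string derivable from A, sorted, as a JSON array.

Compute FIRST by fixpoint:
[1]
  A via A→a b: +{a}
  A via A→d: +{d}
  B via B→b: +{b}
  B via B→c d: +{c}
  S via S→A B: +{a,d}
  S: {a,d}  A: {a,d}  B: {b,c}
[2] — fixpoint
  S: {a,d}  A: {a,d}  B: {b,c}

FIRST(A) = ["a", "d"]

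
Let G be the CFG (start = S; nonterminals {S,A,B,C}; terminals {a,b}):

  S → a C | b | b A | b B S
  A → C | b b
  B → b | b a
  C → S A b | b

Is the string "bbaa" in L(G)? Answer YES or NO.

Convert to CNF:
  S -> T0 A | T0 X4 | T1 C | b
  A -> S X2 | T0 T0 | b
  B -> T0 T1 | b
  C -> S X3 | b
  T0 -> b
  T1 -> a
  X2 -> A T0
  X3 -> A T0
  X4 -> B S

Fill CYK table bottom-up:
  [0..0]={A,B,C,S,T0}  "b"  orig:{A,B,C,S}
  [1..1]={A,B,C,S,T0}  "b"  orig:{A,B,C,S}
  [2..2]={T1}  "a"  orig:{}
  [3..3]={T1}  "a"  orig:{}
  [0..1]={A,S,X2,X3,X4}  "bb"  orig:{A,S}
  [1..2]={B}  "ba"
  [2..3]=∅  "aa"
  [0..2]=∅  "bba"
  [1..3]=∅  "baa"
  [0..3]=∅  "bbaa"

S ∉ T[0,3] ⇒ NO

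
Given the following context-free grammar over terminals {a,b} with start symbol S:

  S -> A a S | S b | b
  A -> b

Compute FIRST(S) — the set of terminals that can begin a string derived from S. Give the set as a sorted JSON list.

Compute FIRST by fixpoint:
pass 1:
  A via A→b: +{b}
  S via S→A a S: +{b}
  S: {b}  A: {b}
pass 2: (no change)
  S: {b}  A: {b}

FIRST(S) = ["b"]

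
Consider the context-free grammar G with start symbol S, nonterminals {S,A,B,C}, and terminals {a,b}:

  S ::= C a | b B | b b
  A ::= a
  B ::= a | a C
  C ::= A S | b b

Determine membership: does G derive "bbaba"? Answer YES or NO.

Convert to CNF:
  S -> C T0 | T1 B | T1 T1
  A -> a
  B -> T0 C | a
  C -> A S | T1 T1
  T0 -> a
  T1 -> b

CYK fill:
  [0..0]={T1}  "b"  orig:{}
  [1..1]={T1}  "b"  orig:{}
  [2..2]={A,B,T0}  "a"  orig:{A,B}
  [3..3]={T1}  "b"  orig:{}
  [4..4]={A,B,T0}  "a"  orig:{A,B}
  [0..1]={C,S}  "bb"
  [1..2]={S}  "ba"
  [2..3]=∅  "ab"
  [3..4]={S}  "ba"
  [0..2]={S}  "bba"
  [1..3]=∅  "bab"
  [2..4]={C}  "aba"
  [0..3]=∅  "bbab"
  [1..4]=∅  "baba"
  [0..4]=∅  "bbaba"

S ∉ T[0,4] ⇒ NO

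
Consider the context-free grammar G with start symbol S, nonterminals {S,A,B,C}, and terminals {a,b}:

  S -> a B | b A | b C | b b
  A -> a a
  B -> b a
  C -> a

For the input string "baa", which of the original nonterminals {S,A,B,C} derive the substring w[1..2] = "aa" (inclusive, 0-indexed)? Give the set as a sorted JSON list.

CNF form of G:
  S -> T0 B | T1 A | T1 C | T1 T1
  A -> T0 T0
  B -> T1 T0
  C -> a
  T0 -> a
  T1 -> b

CYK fill (cells [i..j] with 1 ≤ i ≤ j ≤ 2 only):
  T[1,1] 'a' = {C,T0}  orig:{C}
  T[2,2] 'a' = {C,T0}  orig:{C}
  T[1,2] 'aa' = {A}

Original NTs in T[1,2] deriving "aa": ["A"]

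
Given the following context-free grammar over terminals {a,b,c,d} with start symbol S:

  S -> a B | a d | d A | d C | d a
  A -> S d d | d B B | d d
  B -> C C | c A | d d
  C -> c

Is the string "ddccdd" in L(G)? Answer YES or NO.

Convert to CNF:
  S -> T0 A | T0 C | T0 T2 | T2 B | T2 T0
  A -> S X3 | T0 T0 | T0 X4
  B -> C C | T0 T0 | T1 A
  C -> c
  T0 -> d
  T1 -> c
  T2 -> a
  X3 -> T0 T0
  X4 -> B B

CYK fill:
  T[0,0] 'd' = {T0}  orig:{}
  T[1,1] 'd' = {T0}  orig:{}
  T[2,2] 'c' = {C,T1}  orig:{C}
  T[3,3] 'c' = {C,T1}  orig:{C}
  T[4,4] 'd' = {T0}  orig:{}
  T[5,5] 'd' = {T0}  orig:{}
  T[0,1] 'dd' = {A,B,X3}  orig:{A,B}
  T[1,2] 'dc' = {S}
  T[2,3] 'cc' = {B}
  T[3,4] 'cd' = ∅
  T[4,5] 'dd' = {A,B,X3}  orig:{A,B}
  T[0,2] 'ddc' = ∅
  T[1,3] 'dcc' = ∅
  T[2,4] 'ccd' = ∅
  T[3,5] 'cdd' = {B}
  T[0,3] 'ddcc' = {X4}  orig:{}
  T[1,4] 'dccd' = ∅
  T[2,5] 'ccdd' = {X4}  orig:{}
  T[0,4] 'ddccd' = ∅
  T[1,5] 'dccdd' = {A}
  T[0,5] 'ddccdd' = {S}

S ∈ T[0,5] ⇒ YES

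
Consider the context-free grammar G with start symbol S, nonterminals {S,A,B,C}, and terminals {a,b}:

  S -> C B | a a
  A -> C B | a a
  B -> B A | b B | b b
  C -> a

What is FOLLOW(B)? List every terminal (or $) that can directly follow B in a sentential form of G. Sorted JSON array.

FIRST sets, iterate to fixpoint:
pass 1:
  A via A→a a: +{a}
  B via B→b B: +{b}
  C via C→a: +{a}
  S via S→C B: +{a}
  FIRST[S]={a}  FIRST[A]={a}  FIRST[B]={b}  FIRST[C]={a}
pass 2: (no change)
  FIRST[S]={a}  FIRST[A]={a}  FIRST[B]={b}  FIRST[C]={a}

FOLLOW iteration:
seed FOLLOW(S) with $
iter 1:
  A→C B: FOLLOW(C) ⊇ FIRST(B) = {b}; new: +{b}
  B→B A: FOLLOW(B) ⊇ FIRST(A) = {a}; new: +{a}
  B→B A: FOLLOW(A) ⊇ FOLLOW(B) ⊇ {a}; new: +{a}
  S→C B: FOLLOW(B) ⊇ FOLLOW(S) ⊇ {$}; new: +{$}
  S: {$}  A: {a}  B: {$,a}  C: {b}
iter 2:
  B→B A: FOLLOW(A) ⊇ FOLLOW(B) ⊇ {$,a}; new: +{$}
  S: {$}  A: {$,a}  B: {$,a}  C: {b}
iter 3: — fixpoint
  S: {$}  A: {$,a}  B: {$,a}  C: {b}

FOLLOW(B) = ["$", "a"]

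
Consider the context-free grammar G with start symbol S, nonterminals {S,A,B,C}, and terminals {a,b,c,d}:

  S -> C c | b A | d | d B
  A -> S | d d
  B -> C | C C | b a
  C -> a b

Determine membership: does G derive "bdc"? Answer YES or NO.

CNF form of G:
  S -> C T0 | T1 A | T2 B | d
  A -> C T0 | T1 A | T2 B | T2 T2 | d
  B -> C C | T1 T3 | T3 T1
  C -> T3 T1
  T0 -> c
  T1 -> b
  T2 -> d
  T3 -> a

Fill CYK table bottom-up:
  cell(0,0) b: {T1}  orig:{}
  cell(1,1) d: {A,S,T2}  orig:{A,S}
  cell(2,2) c: {T0}  orig:{}
  cell(0,1) bd: {A,S}
  cell(1,2) dc: ∅
  cell(0,2) bdc: ∅

S ∉ T[0,2] ⇒ NO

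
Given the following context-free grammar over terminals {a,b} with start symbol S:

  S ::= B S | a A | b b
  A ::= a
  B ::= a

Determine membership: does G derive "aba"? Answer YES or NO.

CNF form of G:
  S -> B S | T0 A | T1 T1
  A -> a
  B -> a
  T0 -> a
  T1 -> b

CYK fill:
  [0..0]={A,B,T0}  "a"  orig:{A,B}
  [1..1]={T1}  "b"  orig:{}
  [2..2]={A,B,T0}  "a"  orig:{A,B}
  [0..1]=∅  "ab"
  [1..2]=∅  "ba"
  [0..2]=∅  "aba"

S ∉ T[0,2] ⇒ NO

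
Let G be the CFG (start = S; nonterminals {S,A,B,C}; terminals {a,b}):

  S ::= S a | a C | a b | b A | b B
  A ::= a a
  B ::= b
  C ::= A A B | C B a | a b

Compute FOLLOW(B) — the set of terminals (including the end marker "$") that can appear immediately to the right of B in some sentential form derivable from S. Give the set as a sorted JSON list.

FIRST sets, iterate to fixpoint:
iter 1:
  A via A→a a: +{a}
  B via B→b: +{b}
  C via C→A A B: +{a}
  S via S→a C: +{a}
  S via S→b A: +{b}
  FIRST(S)={a,b}  FIRST(A)={a}  FIRST(B)={b}  FIRST(C)={a}
iter 2: done
  FIRST(S)={a,b}  FIRST(A)={a}  FIRST(B)={b}  FIRST(C)={a}

FOLLOW sets:
FOLLOW(S) := {$}
round 1:
  C→A A B: FOLLOW(A) ⊇ FIRST(A) = {a}; new: +{a}
  C→A A B: FOLLOW(A) ⊇ FIRST(B) = {b}; new: +{b}
  C→C B a: FOLLOW(C) ⊇ FIRST(B) = {b}; new: +{b}
  C→C B a: FOLLOW(B) ⊇ FIRST(a) = {a}; new: +{a}
  S→S a: FOLLOW(S) ⊇ FIRST(a) = {a}; new: +{a}
  S→a C: FOLLOW(C) ⊇ FOLLOW(S) ⊇ {$,a}; new: +{$,a}
  S→b A: FOLLOW(A) ⊇ FOLLOW(S) ⊇ {$,a}; new: +{$}
  S→b B: FOLLOW(B) ⊇ FOLLOW(S) ⊇ {$,a}; new: +{$}
  FOLLOW(S)={$,a}  FOLLOW(A)={$,a,b}  FOLLOW(B)={$,a}  FOLLOW(C)={$,a,b}
round 2:
  C→A A B: FOLLOW(B) ⊇ FOLLOW(C) ⊇ {$,a,b}; new: +{b}
  FOLLOW(S)={$,a}  FOLLOW(A)={$,a,b}  FOLLOW(B)={$,a,b}  FOLLOW(C)={$,a,b}
round 3: (no change)
  FOLLOW(S)={$,a}  FOLLOW(A)={$,a,b}  FOLLOW(B)={$,a,b}  FOLLOW(C)={$,a,b}

FOLLOW(B) = ["$", "a", "b"]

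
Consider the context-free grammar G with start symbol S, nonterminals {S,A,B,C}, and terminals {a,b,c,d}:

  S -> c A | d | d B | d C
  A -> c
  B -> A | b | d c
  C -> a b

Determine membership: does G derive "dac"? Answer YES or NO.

Convert to CNF:
  S -> T0 B | T0 C | T1 A | d
  A -> c
  B -> T0 T1 | b | c
  C -> T2 T3
  T0 -> d
  T1 -> c
  T2 -> a
  T3 -> b

Fill CYK table bottom-up:
  [0..0]={S,T0}  "d"  orig:{S}
  [1..1]={T2}  "a"  orig:{}
  [2..2]={A,B,T1}  "c"  orig:{A,B}
  [0..1]=∅  "da"
  [1..2]=∅  "ac"
  [0..2]=∅  "dac"

S ∉ T[0,2] ⇒ NO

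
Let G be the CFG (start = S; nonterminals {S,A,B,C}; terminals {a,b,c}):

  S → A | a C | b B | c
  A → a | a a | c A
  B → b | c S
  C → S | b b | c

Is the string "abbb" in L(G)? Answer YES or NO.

CNF form of G:
  S -> T0 C | T0 T0 | T1 A | T2 B | a | c
  A -> T0 T0 | T1 A | a
  B -> T1 S | b
  C -> T0 C | T0 T0 | T1 A | T2 B | T2 T2 | a | c
  T0 -> a
  T1 -> c
  T2 -> b

Fill CYK table bottom-up:
  T[0,0] 'a' = {A,C,S,T0}  orig:{A,C,S}
  T[1,1] 'b' = {B,T2}  orig:{B}
  T[2,2] 'b' = {B,T2}  orig:{B}
  T[3,3] 'b' = {B,T2}  orig:{B}
  T[0,1] 'ab' = ∅
  T[1,2] 'bb' = {C,S}
  T[2,3] 'bb' = {C,S}
  T[0,2] 'abb' = {C,S}
  T[1,3] 'bbb' = ∅
  T[0,3] 'abbb' = ∅

S ∉ T[0,3] ⇒ NO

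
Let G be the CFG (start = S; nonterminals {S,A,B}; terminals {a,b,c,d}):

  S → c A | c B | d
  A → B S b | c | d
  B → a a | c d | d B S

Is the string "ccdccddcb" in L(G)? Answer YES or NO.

Convert to CNF:
  S -> T2 A | T2 B | d
  A -> B X4 | c | d
  B -> T1 T1 | T2 T3 | T3 X5
  T0 -> b
  T1 -> a
  T2 -> c
  T3 -> d
  X4 -> S T0
  X5 -> B S

Fill CYK table bottom-up:
  [0..0]={A,T2}  "c"  orig:{A}
  [1..1]={A,T2}  "c"  orig:{A}
  [2..2]={A,S,T3}  "d"  orig:{A,S}
  [3..3]={A,T2}  "c"  orig:{A}
  [4..4]={A,T2}  "c"  orig:{A}
  [5..5]={A,S,T3}  "d"  orig:{A,S}
  [6..6]={A,S,T3}  "d"  orig:{A,S}
  [7..7]={A,T2}  "c"  orig:{A}
  [8..8]={T0}  "b"  orig:{}
  [0..1]={S}  "cc"
  [1..2]={B,S}  "cd"
  [2..3]=∅  "dc"
  [3..4]={S}  "cc"
  [4..5]={B,S}  "cd"
  [5..6]=∅  "dd"
  [6..7]=∅  "dc"
  [7..8]=∅  "cb"
  [0..2]={S}  "ccd"
  [1..3]=∅  "cdc"
  [2..4]=∅  "dcc"
  [3..5]={S}  "ccd"
  [4..6]={X5}  "cdd"  orig:{}
  [5..7]=∅  "ddc"
  [6..8]=∅  "dcb"
  [0..3]=∅  "ccdc"
  [1..4]={X5}  "cdcc"  orig:{}
  [2..5]=∅  "dccd"
  [3..6]=∅  "ccdd"
  [4..7]=∅  "cddc"
  [5..8]=∅  "ddcb"
  [0..4]=∅  "ccdcc"
  [1..5]={X5}  "cdccd"  orig:{}
  [2..6]=∅  "dccdd"
  [3..7]=∅  "ccddc"
  [4..8]=∅  "cddcb"
  [0..5]=∅  "ccdccd"
  [1..6]=∅  "cdccdd"
  [2..7]=∅  "dccddc"
  [3..8]=∅  "ccddcb"
  [0..6]=∅  "ccdccdd"
  [1..7]=∅  "cdccddc"
  [2..8]=∅  "dccddcb"
  [0..7]=∅  "ccdccddc"
  [1..8]=∅  "cdccddcb"
  [0..8]=∅  "ccdccddcb"

S ∉ T[0,8] ⇒ NO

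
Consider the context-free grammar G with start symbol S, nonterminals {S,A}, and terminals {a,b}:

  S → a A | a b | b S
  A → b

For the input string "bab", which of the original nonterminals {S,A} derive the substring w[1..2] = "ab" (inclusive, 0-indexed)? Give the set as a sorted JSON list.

CNF form of G:
  S -> T0 A | T0 T1 | T1 S
  A -> b
  T0 -> a
  T1 -> b

Fill CYK table bottom-up — only the sub-triangle for w[1..2]:
  [1..1]={T0}  "a"  orig:{}
  [2..2]={A,T1}  "b"  orig:{A}
  [1..2]={S}  "ab"

Original NTs in T[1,2] deriving "ab": ["S"]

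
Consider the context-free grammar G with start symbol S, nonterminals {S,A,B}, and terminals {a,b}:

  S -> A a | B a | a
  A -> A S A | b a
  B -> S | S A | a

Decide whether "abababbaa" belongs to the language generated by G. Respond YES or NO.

CNF form of G:
  S -> A T1 | B T1 | a
  A -> A X2 | T0 T1
  B -> A T1 | B T1 | S A | a
  T0 -> b
  T1 -> a
  X2 -> S A

CYK fill:
  [0..0]={B,S,T1}  "a"  orig:{B,S}
  [1..1]={T0}  "b"  orig:{}
  [2..2]={B,S,T1}  "a"  orig:{B,S}
  [3..3]={T0}  "b"  orig:{}
  [4..4]={B,S,T1}  "a"  orig:{B,S}
  [5..5]={T0}  "b"  orig:{}
  [6..6]={T0}  "b"  orig:{}
  [7..7]={B,S,T1}  "a"  orig:{B,S}
  [8..8]={B,S,T1}  "a"  orig:{B,S}
  [0..1]=∅  "ab"
  [1..2]={A}  "ba"
  [2..3]=∅  "ab"
  [3..4]={A}  "ba"
  [4..5]=∅  "ab"
  [5..6]=∅  "bb"
  [6..7]={A}  "ba"
  [7..8]={B,S}  "aa"
  [0..2]={B,X2}  "aba"  orig:{B}
  [1..3]=∅  "bab"
  [2..4]={B,X2}  "aba"  orig:{B}
  [3..5]=∅  "bab"
  [4..6]=∅  "abb"
  [5..7]=∅  "bba"
  [6..8]={B,S}  "baa"
  [0..3]=∅  "abab"
  [1..4]=∅  "baba"
  [2..5]=∅  "abab"
  [3..6]=∅  "babb"
  [4..7]=∅  "abba"
  [5..8]=∅  "bbaa"
  [0..4]=∅  "ababa"
  [1..5]=∅  "babab"
  [2..6]=∅  "ababb"
  [3..7]=∅  "babba"
  [4..8]=∅  "abbaa"
  [0..5]=∅  "ababab"
  [1..6]=∅  "bababb"
  [2..7]=∅  "ababba"
  [3..8]=∅  "babbaa"
  [0..6]=∅  "abababb"
  [1..7]=∅  "bababba"
  [2..8]=∅  "ababbaa"
  [0..7]=∅  "abababba"
  [1..8]=∅  "bababbaa"
  [0..8]=∅  "abababbaa"

S ∉ T[0,8] ⇒ NO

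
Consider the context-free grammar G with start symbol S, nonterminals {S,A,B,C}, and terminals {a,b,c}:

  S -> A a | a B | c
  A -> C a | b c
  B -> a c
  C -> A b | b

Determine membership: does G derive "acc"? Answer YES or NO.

CNF form of G:
  S -> A T0 | T0 B | c
  A -> C T0 | T1 T2
  B -> T0 T2
  C -> A T1 | b
  T0 -> a
  T1 -> b
  T2 -> c

CYK table (by increasing span):
  T[0,0] 'a' = {T0}  orig:{}
  T[1,1] 'c' = {S,T2}  orig:{S}
  T[2,2] 'c' = {S,T2}  orig:{S}
  T[0,1] 'ac' = {B}
  T[1,2] 'cc' = ∅
  T[0,2] 'acc' = ∅

S ∉ T[0,2] ⇒ NO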